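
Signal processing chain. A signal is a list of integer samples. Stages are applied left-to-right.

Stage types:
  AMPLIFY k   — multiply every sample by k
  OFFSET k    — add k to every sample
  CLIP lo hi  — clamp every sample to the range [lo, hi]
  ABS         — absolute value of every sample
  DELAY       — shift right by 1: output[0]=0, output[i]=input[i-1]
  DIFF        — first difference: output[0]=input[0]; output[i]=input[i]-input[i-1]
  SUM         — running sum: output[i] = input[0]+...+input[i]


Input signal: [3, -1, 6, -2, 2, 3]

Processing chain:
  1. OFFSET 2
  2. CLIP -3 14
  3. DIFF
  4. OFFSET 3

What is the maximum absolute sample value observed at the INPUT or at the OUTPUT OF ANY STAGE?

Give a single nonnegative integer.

Answer: 10

Derivation:
Input: [3, -1, 6, -2, 2, 3] (max |s|=6)
Stage 1 (OFFSET 2): 3+2=5, -1+2=1, 6+2=8, -2+2=0, 2+2=4, 3+2=5 -> [5, 1, 8, 0, 4, 5] (max |s|=8)
Stage 2 (CLIP -3 14): clip(5,-3,14)=5, clip(1,-3,14)=1, clip(8,-3,14)=8, clip(0,-3,14)=0, clip(4,-3,14)=4, clip(5,-3,14)=5 -> [5, 1, 8, 0, 4, 5] (max |s|=8)
Stage 3 (DIFF): s[0]=5, 1-5=-4, 8-1=7, 0-8=-8, 4-0=4, 5-4=1 -> [5, -4, 7, -8, 4, 1] (max |s|=8)
Stage 4 (OFFSET 3): 5+3=8, -4+3=-1, 7+3=10, -8+3=-5, 4+3=7, 1+3=4 -> [8, -1, 10, -5, 7, 4] (max |s|=10)
Overall max amplitude: 10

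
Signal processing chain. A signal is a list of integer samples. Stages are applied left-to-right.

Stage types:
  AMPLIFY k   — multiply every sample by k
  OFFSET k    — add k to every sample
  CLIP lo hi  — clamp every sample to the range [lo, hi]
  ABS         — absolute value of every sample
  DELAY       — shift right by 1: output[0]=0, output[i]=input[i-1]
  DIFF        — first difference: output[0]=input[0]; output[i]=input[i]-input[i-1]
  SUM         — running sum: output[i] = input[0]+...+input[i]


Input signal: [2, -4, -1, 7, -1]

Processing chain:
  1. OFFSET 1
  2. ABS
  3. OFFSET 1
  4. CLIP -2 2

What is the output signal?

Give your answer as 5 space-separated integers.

Answer: 2 2 1 2 1

Derivation:
Input: [2, -4, -1, 7, -1]
Stage 1 (OFFSET 1): 2+1=3, -4+1=-3, -1+1=0, 7+1=8, -1+1=0 -> [3, -3, 0, 8, 0]
Stage 2 (ABS): |3|=3, |-3|=3, |0|=0, |8|=8, |0|=0 -> [3, 3, 0, 8, 0]
Stage 3 (OFFSET 1): 3+1=4, 3+1=4, 0+1=1, 8+1=9, 0+1=1 -> [4, 4, 1, 9, 1]
Stage 4 (CLIP -2 2): clip(4,-2,2)=2, clip(4,-2,2)=2, clip(1,-2,2)=1, clip(9,-2,2)=2, clip(1,-2,2)=1 -> [2, 2, 1, 2, 1]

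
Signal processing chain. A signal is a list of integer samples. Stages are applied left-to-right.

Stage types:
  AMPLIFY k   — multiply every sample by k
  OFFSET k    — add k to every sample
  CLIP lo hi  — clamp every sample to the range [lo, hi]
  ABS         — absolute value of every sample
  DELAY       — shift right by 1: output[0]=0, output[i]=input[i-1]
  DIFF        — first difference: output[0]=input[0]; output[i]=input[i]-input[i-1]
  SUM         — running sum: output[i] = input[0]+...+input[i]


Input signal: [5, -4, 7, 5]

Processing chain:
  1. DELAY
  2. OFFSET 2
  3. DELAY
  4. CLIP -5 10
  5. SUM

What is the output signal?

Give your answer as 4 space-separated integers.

Input: [5, -4, 7, 5]
Stage 1 (DELAY): [0, 5, -4, 7] = [0, 5, -4, 7] -> [0, 5, -4, 7]
Stage 2 (OFFSET 2): 0+2=2, 5+2=7, -4+2=-2, 7+2=9 -> [2, 7, -2, 9]
Stage 3 (DELAY): [0, 2, 7, -2] = [0, 2, 7, -2] -> [0, 2, 7, -2]
Stage 4 (CLIP -5 10): clip(0,-5,10)=0, clip(2,-5,10)=2, clip(7,-5,10)=7, clip(-2,-5,10)=-2 -> [0, 2, 7, -2]
Stage 5 (SUM): sum[0..0]=0, sum[0..1]=2, sum[0..2]=9, sum[0..3]=7 -> [0, 2, 9, 7]

Answer: 0 2 9 7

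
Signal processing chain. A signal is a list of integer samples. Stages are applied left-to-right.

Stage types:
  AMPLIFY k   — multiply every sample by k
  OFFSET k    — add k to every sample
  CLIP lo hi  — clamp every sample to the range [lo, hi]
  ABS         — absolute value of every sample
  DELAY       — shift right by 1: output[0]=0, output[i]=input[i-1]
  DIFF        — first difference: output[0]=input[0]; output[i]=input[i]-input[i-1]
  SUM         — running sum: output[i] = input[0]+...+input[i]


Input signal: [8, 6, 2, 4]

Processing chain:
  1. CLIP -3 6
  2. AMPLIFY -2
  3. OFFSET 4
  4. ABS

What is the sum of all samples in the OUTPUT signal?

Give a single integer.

Input: [8, 6, 2, 4]
Stage 1 (CLIP -3 6): clip(8,-3,6)=6, clip(6,-3,6)=6, clip(2,-3,6)=2, clip(4,-3,6)=4 -> [6, 6, 2, 4]
Stage 2 (AMPLIFY -2): 6*-2=-12, 6*-2=-12, 2*-2=-4, 4*-2=-8 -> [-12, -12, -4, -8]
Stage 3 (OFFSET 4): -12+4=-8, -12+4=-8, -4+4=0, -8+4=-4 -> [-8, -8, 0, -4]
Stage 4 (ABS): |-8|=8, |-8|=8, |0|=0, |-4|=4 -> [8, 8, 0, 4]
Output sum: 20

Answer: 20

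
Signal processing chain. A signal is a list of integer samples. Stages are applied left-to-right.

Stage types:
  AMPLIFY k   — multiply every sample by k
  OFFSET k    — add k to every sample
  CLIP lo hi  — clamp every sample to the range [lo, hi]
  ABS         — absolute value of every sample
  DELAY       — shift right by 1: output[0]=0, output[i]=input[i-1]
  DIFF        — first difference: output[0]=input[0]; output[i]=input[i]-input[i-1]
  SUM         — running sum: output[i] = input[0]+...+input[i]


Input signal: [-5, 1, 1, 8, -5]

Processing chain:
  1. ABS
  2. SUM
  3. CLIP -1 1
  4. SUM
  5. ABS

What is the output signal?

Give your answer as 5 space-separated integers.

Answer: 1 2 3 4 5

Derivation:
Input: [-5, 1, 1, 8, -5]
Stage 1 (ABS): |-5|=5, |1|=1, |1|=1, |8|=8, |-5|=5 -> [5, 1, 1, 8, 5]
Stage 2 (SUM): sum[0..0]=5, sum[0..1]=6, sum[0..2]=7, sum[0..3]=15, sum[0..4]=20 -> [5, 6, 7, 15, 20]
Stage 3 (CLIP -1 1): clip(5,-1,1)=1, clip(6,-1,1)=1, clip(7,-1,1)=1, clip(15,-1,1)=1, clip(20,-1,1)=1 -> [1, 1, 1, 1, 1]
Stage 4 (SUM): sum[0..0]=1, sum[0..1]=2, sum[0..2]=3, sum[0..3]=4, sum[0..4]=5 -> [1, 2, 3, 4, 5]
Stage 5 (ABS): |1|=1, |2|=2, |3|=3, |4|=4, |5|=5 -> [1, 2, 3, 4, 5]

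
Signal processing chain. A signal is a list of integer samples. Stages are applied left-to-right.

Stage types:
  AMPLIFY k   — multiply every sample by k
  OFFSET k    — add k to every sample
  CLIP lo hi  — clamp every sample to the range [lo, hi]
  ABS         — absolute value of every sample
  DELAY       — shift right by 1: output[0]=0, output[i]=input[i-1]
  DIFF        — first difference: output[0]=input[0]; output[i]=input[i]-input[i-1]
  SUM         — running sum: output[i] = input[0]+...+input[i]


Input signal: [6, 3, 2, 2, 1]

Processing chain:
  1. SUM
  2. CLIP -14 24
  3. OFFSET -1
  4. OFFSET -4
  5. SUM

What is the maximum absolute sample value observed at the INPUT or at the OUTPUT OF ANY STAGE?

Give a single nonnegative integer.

Input: [6, 3, 2, 2, 1] (max |s|=6)
Stage 1 (SUM): sum[0..0]=6, sum[0..1]=9, sum[0..2]=11, sum[0..3]=13, sum[0..4]=14 -> [6, 9, 11, 13, 14] (max |s|=14)
Stage 2 (CLIP -14 24): clip(6,-14,24)=6, clip(9,-14,24)=9, clip(11,-14,24)=11, clip(13,-14,24)=13, clip(14,-14,24)=14 -> [6, 9, 11, 13, 14] (max |s|=14)
Stage 3 (OFFSET -1): 6+-1=5, 9+-1=8, 11+-1=10, 13+-1=12, 14+-1=13 -> [5, 8, 10, 12, 13] (max |s|=13)
Stage 4 (OFFSET -4): 5+-4=1, 8+-4=4, 10+-4=6, 12+-4=8, 13+-4=9 -> [1, 4, 6, 8, 9] (max |s|=9)
Stage 5 (SUM): sum[0..0]=1, sum[0..1]=5, sum[0..2]=11, sum[0..3]=19, sum[0..4]=28 -> [1, 5, 11, 19, 28] (max |s|=28)
Overall max amplitude: 28

Answer: 28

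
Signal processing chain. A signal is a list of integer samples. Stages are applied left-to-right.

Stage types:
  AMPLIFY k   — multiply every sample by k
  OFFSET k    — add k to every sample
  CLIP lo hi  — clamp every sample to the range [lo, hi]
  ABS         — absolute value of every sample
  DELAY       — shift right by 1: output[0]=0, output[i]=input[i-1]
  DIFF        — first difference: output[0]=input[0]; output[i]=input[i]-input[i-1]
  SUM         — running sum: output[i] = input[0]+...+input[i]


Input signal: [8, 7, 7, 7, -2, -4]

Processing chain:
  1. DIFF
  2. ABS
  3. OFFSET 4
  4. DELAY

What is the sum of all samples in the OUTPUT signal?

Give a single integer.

Input: [8, 7, 7, 7, -2, -4]
Stage 1 (DIFF): s[0]=8, 7-8=-1, 7-7=0, 7-7=0, -2-7=-9, -4--2=-2 -> [8, -1, 0, 0, -9, -2]
Stage 2 (ABS): |8|=8, |-1|=1, |0|=0, |0|=0, |-9|=9, |-2|=2 -> [8, 1, 0, 0, 9, 2]
Stage 3 (OFFSET 4): 8+4=12, 1+4=5, 0+4=4, 0+4=4, 9+4=13, 2+4=6 -> [12, 5, 4, 4, 13, 6]
Stage 4 (DELAY): [0, 12, 5, 4, 4, 13] = [0, 12, 5, 4, 4, 13] -> [0, 12, 5, 4, 4, 13]
Output sum: 38

Answer: 38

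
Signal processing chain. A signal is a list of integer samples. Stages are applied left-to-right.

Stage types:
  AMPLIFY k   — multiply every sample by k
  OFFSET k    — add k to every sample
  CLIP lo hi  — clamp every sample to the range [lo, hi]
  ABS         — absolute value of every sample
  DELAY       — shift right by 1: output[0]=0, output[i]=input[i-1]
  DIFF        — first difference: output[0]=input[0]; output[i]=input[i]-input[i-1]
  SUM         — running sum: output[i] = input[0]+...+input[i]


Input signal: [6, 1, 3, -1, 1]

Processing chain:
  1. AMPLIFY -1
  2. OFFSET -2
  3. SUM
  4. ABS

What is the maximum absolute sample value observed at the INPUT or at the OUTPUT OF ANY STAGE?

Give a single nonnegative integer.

Answer: 20

Derivation:
Input: [6, 1, 3, -1, 1] (max |s|=6)
Stage 1 (AMPLIFY -1): 6*-1=-6, 1*-1=-1, 3*-1=-3, -1*-1=1, 1*-1=-1 -> [-6, -1, -3, 1, -1] (max |s|=6)
Stage 2 (OFFSET -2): -6+-2=-8, -1+-2=-3, -3+-2=-5, 1+-2=-1, -1+-2=-3 -> [-8, -3, -5, -1, -3] (max |s|=8)
Stage 3 (SUM): sum[0..0]=-8, sum[0..1]=-11, sum[0..2]=-16, sum[0..3]=-17, sum[0..4]=-20 -> [-8, -11, -16, -17, -20] (max |s|=20)
Stage 4 (ABS): |-8|=8, |-11|=11, |-16|=16, |-17|=17, |-20|=20 -> [8, 11, 16, 17, 20] (max |s|=20)
Overall max amplitude: 20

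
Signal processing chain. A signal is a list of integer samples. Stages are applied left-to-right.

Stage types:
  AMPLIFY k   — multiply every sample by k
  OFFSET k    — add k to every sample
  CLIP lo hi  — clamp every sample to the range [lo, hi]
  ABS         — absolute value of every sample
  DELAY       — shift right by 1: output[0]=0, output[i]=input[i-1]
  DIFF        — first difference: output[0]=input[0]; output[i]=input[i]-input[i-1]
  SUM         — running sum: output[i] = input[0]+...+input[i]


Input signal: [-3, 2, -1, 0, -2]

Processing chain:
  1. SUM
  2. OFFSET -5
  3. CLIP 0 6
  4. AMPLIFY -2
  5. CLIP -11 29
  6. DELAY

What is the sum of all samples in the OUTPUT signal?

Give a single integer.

Answer: 0

Derivation:
Input: [-3, 2, -1, 0, -2]
Stage 1 (SUM): sum[0..0]=-3, sum[0..1]=-1, sum[0..2]=-2, sum[0..3]=-2, sum[0..4]=-4 -> [-3, -1, -2, -2, -4]
Stage 2 (OFFSET -5): -3+-5=-8, -1+-5=-6, -2+-5=-7, -2+-5=-7, -4+-5=-9 -> [-8, -6, -7, -7, -9]
Stage 3 (CLIP 0 6): clip(-8,0,6)=0, clip(-6,0,6)=0, clip(-7,0,6)=0, clip(-7,0,6)=0, clip(-9,0,6)=0 -> [0, 0, 0, 0, 0]
Stage 4 (AMPLIFY -2): 0*-2=0, 0*-2=0, 0*-2=0, 0*-2=0, 0*-2=0 -> [0, 0, 0, 0, 0]
Stage 5 (CLIP -11 29): clip(0,-11,29)=0, clip(0,-11,29)=0, clip(0,-11,29)=0, clip(0,-11,29)=0, clip(0,-11,29)=0 -> [0, 0, 0, 0, 0]
Stage 6 (DELAY): [0, 0, 0, 0, 0] = [0, 0, 0, 0, 0] -> [0, 0, 0, 0, 0]
Output sum: 0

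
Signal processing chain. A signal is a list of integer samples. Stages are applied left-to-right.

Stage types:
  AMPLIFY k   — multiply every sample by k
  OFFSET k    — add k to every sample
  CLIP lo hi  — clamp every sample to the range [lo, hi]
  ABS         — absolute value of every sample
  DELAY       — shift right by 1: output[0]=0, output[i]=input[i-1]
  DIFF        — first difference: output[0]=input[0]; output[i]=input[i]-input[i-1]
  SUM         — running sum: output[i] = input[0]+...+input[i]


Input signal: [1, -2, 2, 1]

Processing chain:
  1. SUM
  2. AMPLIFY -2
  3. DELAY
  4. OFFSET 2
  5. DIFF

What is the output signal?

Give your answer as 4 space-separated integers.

Answer: 2 -2 4 -4

Derivation:
Input: [1, -2, 2, 1]
Stage 1 (SUM): sum[0..0]=1, sum[0..1]=-1, sum[0..2]=1, sum[0..3]=2 -> [1, -1, 1, 2]
Stage 2 (AMPLIFY -2): 1*-2=-2, -1*-2=2, 1*-2=-2, 2*-2=-4 -> [-2, 2, -2, -4]
Stage 3 (DELAY): [0, -2, 2, -2] = [0, -2, 2, -2] -> [0, -2, 2, -2]
Stage 4 (OFFSET 2): 0+2=2, -2+2=0, 2+2=4, -2+2=0 -> [2, 0, 4, 0]
Stage 5 (DIFF): s[0]=2, 0-2=-2, 4-0=4, 0-4=-4 -> [2, -2, 4, -4]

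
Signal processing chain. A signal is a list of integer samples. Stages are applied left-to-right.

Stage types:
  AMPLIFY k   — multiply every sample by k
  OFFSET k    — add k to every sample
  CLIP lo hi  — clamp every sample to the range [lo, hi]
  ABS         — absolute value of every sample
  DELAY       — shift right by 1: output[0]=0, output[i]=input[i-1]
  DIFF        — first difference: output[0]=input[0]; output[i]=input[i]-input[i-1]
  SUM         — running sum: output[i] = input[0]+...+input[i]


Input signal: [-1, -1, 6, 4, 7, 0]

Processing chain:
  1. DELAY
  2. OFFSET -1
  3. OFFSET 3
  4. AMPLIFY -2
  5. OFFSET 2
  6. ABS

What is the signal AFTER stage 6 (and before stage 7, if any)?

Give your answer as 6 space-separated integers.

Input: [-1, -1, 6, 4, 7, 0]
Stage 1 (DELAY): [0, -1, -1, 6, 4, 7] = [0, -1, -1, 6, 4, 7] -> [0, -1, -1, 6, 4, 7]
Stage 2 (OFFSET -1): 0+-1=-1, -1+-1=-2, -1+-1=-2, 6+-1=5, 4+-1=3, 7+-1=6 -> [-1, -2, -2, 5, 3, 6]
Stage 3 (OFFSET 3): -1+3=2, -2+3=1, -2+3=1, 5+3=8, 3+3=6, 6+3=9 -> [2, 1, 1, 8, 6, 9]
Stage 4 (AMPLIFY -2): 2*-2=-4, 1*-2=-2, 1*-2=-2, 8*-2=-16, 6*-2=-12, 9*-2=-18 -> [-4, -2, -2, -16, -12, -18]
Stage 5 (OFFSET 2): -4+2=-2, -2+2=0, -2+2=0, -16+2=-14, -12+2=-10, -18+2=-16 -> [-2, 0, 0, -14, -10, -16]
Stage 6 (ABS): |-2|=2, |0|=0, |0|=0, |-14|=14, |-10|=10, |-16|=16 -> [2, 0, 0, 14, 10, 16]

Answer: 2 0 0 14 10 16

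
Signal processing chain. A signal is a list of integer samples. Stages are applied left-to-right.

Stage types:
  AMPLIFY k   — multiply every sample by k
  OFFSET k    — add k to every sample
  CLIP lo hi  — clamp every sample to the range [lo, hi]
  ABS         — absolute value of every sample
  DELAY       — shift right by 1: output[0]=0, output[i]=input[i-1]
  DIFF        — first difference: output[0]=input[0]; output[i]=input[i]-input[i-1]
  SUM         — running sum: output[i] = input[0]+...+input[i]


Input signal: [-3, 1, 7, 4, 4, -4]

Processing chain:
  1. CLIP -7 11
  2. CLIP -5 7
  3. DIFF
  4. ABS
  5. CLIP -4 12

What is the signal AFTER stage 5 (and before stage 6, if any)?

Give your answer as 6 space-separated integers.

Answer: 3 4 6 3 0 8

Derivation:
Input: [-3, 1, 7, 4, 4, -4]
Stage 1 (CLIP -7 11): clip(-3,-7,11)=-3, clip(1,-7,11)=1, clip(7,-7,11)=7, clip(4,-7,11)=4, clip(4,-7,11)=4, clip(-4,-7,11)=-4 -> [-3, 1, 7, 4, 4, -4]
Stage 2 (CLIP -5 7): clip(-3,-5,7)=-3, clip(1,-5,7)=1, clip(7,-5,7)=7, clip(4,-5,7)=4, clip(4,-5,7)=4, clip(-4,-5,7)=-4 -> [-3, 1, 7, 4, 4, -4]
Stage 3 (DIFF): s[0]=-3, 1--3=4, 7-1=6, 4-7=-3, 4-4=0, -4-4=-8 -> [-3, 4, 6, -3, 0, -8]
Stage 4 (ABS): |-3|=3, |4|=4, |6|=6, |-3|=3, |0|=0, |-8|=8 -> [3, 4, 6, 3, 0, 8]
Stage 5 (CLIP -4 12): clip(3,-4,12)=3, clip(4,-4,12)=4, clip(6,-4,12)=6, clip(3,-4,12)=3, clip(0,-4,12)=0, clip(8,-4,12)=8 -> [3, 4, 6, 3, 0, 8]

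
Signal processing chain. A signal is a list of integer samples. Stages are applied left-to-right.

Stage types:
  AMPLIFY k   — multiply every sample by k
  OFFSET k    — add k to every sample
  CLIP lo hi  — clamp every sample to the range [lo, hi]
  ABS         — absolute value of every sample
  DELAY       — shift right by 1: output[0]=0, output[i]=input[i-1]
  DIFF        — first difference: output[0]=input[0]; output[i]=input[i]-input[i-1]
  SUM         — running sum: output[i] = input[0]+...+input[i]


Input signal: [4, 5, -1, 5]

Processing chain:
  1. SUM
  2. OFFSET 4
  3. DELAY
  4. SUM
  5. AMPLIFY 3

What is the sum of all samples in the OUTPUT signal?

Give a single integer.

Answer: 186

Derivation:
Input: [4, 5, -1, 5]
Stage 1 (SUM): sum[0..0]=4, sum[0..1]=9, sum[0..2]=8, sum[0..3]=13 -> [4, 9, 8, 13]
Stage 2 (OFFSET 4): 4+4=8, 9+4=13, 8+4=12, 13+4=17 -> [8, 13, 12, 17]
Stage 3 (DELAY): [0, 8, 13, 12] = [0, 8, 13, 12] -> [0, 8, 13, 12]
Stage 4 (SUM): sum[0..0]=0, sum[0..1]=8, sum[0..2]=21, sum[0..3]=33 -> [0, 8, 21, 33]
Stage 5 (AMPLIFY 3): 0*3=0, 8*3=24, 21*3=63, 33*3=99 -> [0, 24, 63, 99]
Output sum: 186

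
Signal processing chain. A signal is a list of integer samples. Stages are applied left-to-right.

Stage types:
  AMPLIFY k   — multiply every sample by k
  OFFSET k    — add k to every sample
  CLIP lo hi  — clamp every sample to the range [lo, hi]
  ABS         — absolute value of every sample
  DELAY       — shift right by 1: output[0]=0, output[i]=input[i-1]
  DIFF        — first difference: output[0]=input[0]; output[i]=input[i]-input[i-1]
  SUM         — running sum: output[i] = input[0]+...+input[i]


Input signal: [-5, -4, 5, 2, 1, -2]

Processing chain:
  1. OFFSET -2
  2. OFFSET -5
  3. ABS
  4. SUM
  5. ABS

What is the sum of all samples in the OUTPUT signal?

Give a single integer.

Answer: 171

Derivation:
Input: [-5, -4, 5, 2, 1, -2]
Stage 1 (OFFSET -2): -5+-2=-7, -4+-2=-6, 5+-2=3, 2+-2=0, 1+-2=-1, -2+-2=-4 -> [-7, -6, 3, 0, -1, -4]
Stage 2 (OFFSET -5): -7+-5=-12, -6+-5=-11, 3+-5=-2, 0+-5=-5, -1+-5=-6, -4+-5=-9 -> [-12, -11, -2, -5, -6, -9]
Stage 3 (ABS): |-12|=12, |-11|=11, |-2|=2, |-5|=5, |-6|=6, |-9|=9 -> [12, 11, 2, 5, 6, 9]
Stage 4 (SUM): sum[0..0]=12, sum[0..1]=23, sum[0..2]=25, sum[0..3]=30, sum[0..4]=36, sum[0..5]=45 -> [12, 23, 25, 30, 36, 45]
Stage 5 (ABS): |12|=12, |23|=23, |25|=25, |30|=30, |36|=36, |45|=45 -> [12, 23, 25, 30, 36, 45]
Output sum: 171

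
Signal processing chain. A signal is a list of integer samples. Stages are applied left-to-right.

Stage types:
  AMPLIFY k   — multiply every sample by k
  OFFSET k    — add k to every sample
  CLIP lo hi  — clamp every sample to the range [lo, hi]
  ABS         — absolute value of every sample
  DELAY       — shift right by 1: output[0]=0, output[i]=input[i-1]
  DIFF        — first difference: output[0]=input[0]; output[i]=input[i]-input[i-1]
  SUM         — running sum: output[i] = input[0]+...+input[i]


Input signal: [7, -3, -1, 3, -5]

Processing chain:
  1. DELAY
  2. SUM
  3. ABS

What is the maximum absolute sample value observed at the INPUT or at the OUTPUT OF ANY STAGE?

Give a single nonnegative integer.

Answer: 7

Derivation:
Input: [7, -3, -1, 3, -5] (max |s|=7)
Stage 1 (DELAY): [0, 7, -3, -1, 3] = [0, 7, -3, -1, 3] -> [0, 7, -3, -1, 3] (max |s|=7)
Stage 2 (SUM): sum[0..0]=0, sum[0..1]=7, sum[0..2]=4, sum[0..3]=3, sum[0..4]=6 -> [0, 7, 4, 3, 6] (max |s|=7)
Stage 3 (ABS): |0|=0, |7|=7, |4|=4, |3|=3, |6|=6 -> [0, 7, 4, 3, 6] (max |s|=7)
Overall max amplitude: 7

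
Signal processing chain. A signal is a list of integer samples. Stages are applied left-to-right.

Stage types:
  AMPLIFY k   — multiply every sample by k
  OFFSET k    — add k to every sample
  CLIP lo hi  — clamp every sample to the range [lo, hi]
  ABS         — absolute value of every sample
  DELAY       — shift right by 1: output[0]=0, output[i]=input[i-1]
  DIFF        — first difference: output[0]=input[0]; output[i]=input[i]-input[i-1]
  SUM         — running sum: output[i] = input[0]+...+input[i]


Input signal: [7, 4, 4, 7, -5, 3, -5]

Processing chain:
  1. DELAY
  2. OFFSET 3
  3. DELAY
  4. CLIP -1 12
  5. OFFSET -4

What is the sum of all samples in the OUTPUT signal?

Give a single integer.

Answer: 8

Derivation:
Input: [7, 4, 4, 7, -5, 3, -5]
Stage 1 (DELAY): [0, 7, 4, 4, 7, -5, 3] = [0, 7, 4, 4, 7, -5, 3] -> [0, 7, 4, 4, 7, -5, 3]
Stage 2 (OFFSET 3): 0+3=3, 7+3=10, 4+3=7, 4+3=7, 7+3=10, -5+3=-2, 3+3=6 -> [3, 10, 7, 7, 10, -2, 6]
Stage 3 (DELAY): [0, 3, 10, 7, 7, 10, -2] = [0, 3, 10, 7, 7, 10, -2] -> [0, 3, 10, 7, 7, 10, -2]
Stage 4 (CLIP -1 12): clip(0,-1,12)=0, clip(3,-1,12)=3, clip(10,-1,12)=10, clip(7,-1,12)=7, clip(7,-1,12)=7, clip(10,-1,12)=10, clip(-2,-1,12)=-1 -> [0, 3, 10, 7, 7, 10, -1]
Stage 5 (OFFSET -4): 0+-4=-4, 3+-4=-1, 10+-4=6, 7+-4=3, 7+-4=3, 10+-4=6, -1+-4=-5 -> [-4, -1, 6, 3, 3, 6, -5]
Output sum: 8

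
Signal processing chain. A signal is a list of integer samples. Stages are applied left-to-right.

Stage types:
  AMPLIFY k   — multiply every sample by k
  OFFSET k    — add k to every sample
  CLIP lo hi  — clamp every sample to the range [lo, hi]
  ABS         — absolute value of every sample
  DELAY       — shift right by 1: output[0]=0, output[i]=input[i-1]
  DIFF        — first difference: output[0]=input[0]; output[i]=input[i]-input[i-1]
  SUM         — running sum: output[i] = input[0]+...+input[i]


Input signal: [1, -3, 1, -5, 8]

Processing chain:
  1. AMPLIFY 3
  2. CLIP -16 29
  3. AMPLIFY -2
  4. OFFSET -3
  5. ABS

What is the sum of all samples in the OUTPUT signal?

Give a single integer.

Input: [1, -3, 1, -5, 8]
Stage 1 (AMPLIFY 3): 1*3=3, -3*3=-9, 1*3=3, -5*3=-15, 8*3=24 -> [3, -9, 3, -15, 24]
Stage 2 (CLIP -16 29): clip(3,-16,29)=3, clip(-9,-16,29)=-9, clip(3,-16,29)=3, clip(-15,-16,29)=-15, clip(24,-16,29)=24 -> [3, -9, 3, -15, 24]
Stage 3 (AMPLIFY -2): 3*-2=-6, -9*-2=18, 3*-2=-6, -15*-2=30, 24*-2=-48 -> [-6, 18, -6, 30, -48]
Stage 4 (OFFSET -3): -6+-3=-9, 18+-3=15, -6+-3=-9, 30+-3=27, -48+-3=-51 -> [-9, 15, -9, 27, -51]
Stage 5 (ABS): |-9|=9, |15|=15, |-9|=9, |27|=27, |-51|=51 -> [9, 15, 9, 27, 51]
Output sum: 111

Answer: 111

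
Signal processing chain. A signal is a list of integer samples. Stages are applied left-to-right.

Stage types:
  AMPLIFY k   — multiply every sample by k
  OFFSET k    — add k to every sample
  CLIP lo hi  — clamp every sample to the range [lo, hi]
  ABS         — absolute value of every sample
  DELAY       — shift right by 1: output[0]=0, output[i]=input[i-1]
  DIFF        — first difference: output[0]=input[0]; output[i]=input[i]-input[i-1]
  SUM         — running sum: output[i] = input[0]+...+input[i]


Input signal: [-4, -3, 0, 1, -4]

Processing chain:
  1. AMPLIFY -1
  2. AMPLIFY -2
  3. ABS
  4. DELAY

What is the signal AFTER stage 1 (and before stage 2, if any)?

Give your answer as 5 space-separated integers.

Input: [-4, -3, 0, 1, -4]
Stage 1 (AMPLIFY -1): -4*-1=4, -3*-1=3, 0*-1=0, 1*-1=-1, -4*-1=4 -> [4, 3, 0, -1, 4]

Answer: 4 3 0 -1 4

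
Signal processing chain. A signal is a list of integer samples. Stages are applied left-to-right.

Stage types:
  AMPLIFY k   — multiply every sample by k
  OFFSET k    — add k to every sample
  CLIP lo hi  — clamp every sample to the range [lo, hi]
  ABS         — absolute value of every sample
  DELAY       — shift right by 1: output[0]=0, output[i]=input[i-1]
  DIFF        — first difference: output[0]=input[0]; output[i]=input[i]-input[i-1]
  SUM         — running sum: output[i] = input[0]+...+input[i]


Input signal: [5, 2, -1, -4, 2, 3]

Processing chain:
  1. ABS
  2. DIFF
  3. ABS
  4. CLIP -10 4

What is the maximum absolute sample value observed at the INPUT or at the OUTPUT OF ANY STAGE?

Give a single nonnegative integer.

Input: [5, 2, -1, -4, 2, 3] (max |s|=5)
Stage 1 (ABS): |5|=5, |2|=2, |-1|=1, |-4|=4, |2|=2, |3|=3 -> [5, 2, 1, 4, 2, 3] (max |s|=5)
Stage 2 (DIFF): s[0]=5, 2-5=-3, 1-2=-1, 4-1=3, 2-4=-2, 3-2=1 -> [5, -3, -1, 3, -2, 1] (max |s|=5)
Stage 3 (ABS): |5|=5, |-3|=3, |-1|=1, |3|=3, |-2|=2, |1|=1 -> [5, 3, 1, 3, 2, 1] (max |s|=5)
Stage 4 (CLIP -10 4): clip(5,-10,4)=4, clip(3,-10,4)=3, clip(1,-10,4)=1, clip(3,-10,4)=3, clip(2,-10,4)=2, clip(1,-10,4)=1 -> [4, 3, 1, 3, 2, 1] (max |s|=4)
Overall max amplitude: 5

Answer: 5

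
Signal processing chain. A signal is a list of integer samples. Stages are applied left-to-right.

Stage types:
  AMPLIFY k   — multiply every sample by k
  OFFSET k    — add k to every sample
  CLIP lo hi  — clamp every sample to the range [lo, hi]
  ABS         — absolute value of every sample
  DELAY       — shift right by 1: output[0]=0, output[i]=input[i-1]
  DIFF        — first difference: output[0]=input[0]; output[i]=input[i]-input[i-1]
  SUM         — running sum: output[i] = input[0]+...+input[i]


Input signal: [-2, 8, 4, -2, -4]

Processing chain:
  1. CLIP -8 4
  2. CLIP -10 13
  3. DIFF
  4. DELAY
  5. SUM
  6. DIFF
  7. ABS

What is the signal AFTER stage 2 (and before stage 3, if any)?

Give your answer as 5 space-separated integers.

Input: [-2, 8, 4, -2, -4]
Stage 1 (CLIP -8 4): clip(-2,-8,4)=-2, clip(8,-8,4)=4, clip(4,-8,4)=4, clip(-2,-8,4)=-2, clip(-4,-8,4)=-4 -> [-2, 4, 4, -2, -4]
Stage 2 (CLIP -10 13): clip(-2,-10,13)=-2, clip(4,-10,13)=4, clip(4,-10,13)=4, clip(-2,-10,13)=-2, clip(-4,-10,13)=-4 -> [-2, 4, 4, -2, -4]

Answer: -2 4 4 -2 -4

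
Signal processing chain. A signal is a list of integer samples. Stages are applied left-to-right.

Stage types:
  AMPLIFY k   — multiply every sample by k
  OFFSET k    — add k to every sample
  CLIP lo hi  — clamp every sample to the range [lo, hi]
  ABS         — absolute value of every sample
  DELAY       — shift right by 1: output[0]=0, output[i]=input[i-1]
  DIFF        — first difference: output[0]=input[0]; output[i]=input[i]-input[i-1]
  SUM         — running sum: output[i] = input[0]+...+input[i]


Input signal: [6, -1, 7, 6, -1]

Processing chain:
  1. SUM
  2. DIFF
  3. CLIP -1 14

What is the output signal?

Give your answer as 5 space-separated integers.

Input: [6, -1, 7, 6, -1]
Stage 1 (SUM): sum[0..0]=6, sum[0..1]=5, sum[0..2]=12, sum[0..3]=18, sum[0..4]=17 -> [6, 5, 12, 18, 17]
Stage 2 (DIFF): s[0]=6, 5-6=-1, 12-5=7, 18-12=6, 17-18=-1 -> [6, -1, 7, 6, -1]
Stage 3 (CLIP -1 14): clip(6,-1,14)=6, clip(-1,-1,14)=-1, clip(7,-1,14)=7, clip(6,-1,14)=6, clip(-1,-1,14)=-1 -> [6, -1, 7, 6, -1]

Answer: 6 -1 7 6 -1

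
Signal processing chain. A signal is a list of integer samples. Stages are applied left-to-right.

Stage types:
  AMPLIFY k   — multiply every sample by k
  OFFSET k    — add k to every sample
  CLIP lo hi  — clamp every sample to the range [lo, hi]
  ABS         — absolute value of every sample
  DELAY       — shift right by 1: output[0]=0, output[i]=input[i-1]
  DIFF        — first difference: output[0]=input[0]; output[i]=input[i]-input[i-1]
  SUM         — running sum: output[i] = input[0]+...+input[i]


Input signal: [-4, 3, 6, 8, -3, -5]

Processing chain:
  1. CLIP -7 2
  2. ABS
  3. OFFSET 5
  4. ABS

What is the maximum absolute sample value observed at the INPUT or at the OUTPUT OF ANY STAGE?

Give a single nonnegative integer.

Input: [-4, 3, 6, 8, -3, -5] (max |s|=8)
Stage 1 (CLIP -7 2): clip(-4,-7,2)=-4, clip(3,-7,2)=2, clip(6,-7,2)=2, clip(8,-7,2)=2, clip(-3,-7,2)=-3, clip(-5,-7,2)=-5 -> [-4, 2, 2, 2, -3, -5] (max |s|=5)
Stage 2 (ABS): |-4|=4, |2|=2, |2|=2, |2|=2, |-3|=3, |-5|=5 -> [4, 2, 2, 2, 3, 5] (max |s|=5)
Stage 3 (OFFSET 5): 4+5=9, 2+5=7, 2+5=7, 2+5=7, 3+5=8, 5+5=10 -> [9, 7, 7, 7, 8, 10] (max |s|=10)
Stage 4 (ABS): |9|=9, |7|=7, |7|=7, |7|=7, |8|=8, |10|=10 -> [9, 7, 7, 7, 8, 10] (max |s|=10)
Overall max amplitude: 10

Answer: 10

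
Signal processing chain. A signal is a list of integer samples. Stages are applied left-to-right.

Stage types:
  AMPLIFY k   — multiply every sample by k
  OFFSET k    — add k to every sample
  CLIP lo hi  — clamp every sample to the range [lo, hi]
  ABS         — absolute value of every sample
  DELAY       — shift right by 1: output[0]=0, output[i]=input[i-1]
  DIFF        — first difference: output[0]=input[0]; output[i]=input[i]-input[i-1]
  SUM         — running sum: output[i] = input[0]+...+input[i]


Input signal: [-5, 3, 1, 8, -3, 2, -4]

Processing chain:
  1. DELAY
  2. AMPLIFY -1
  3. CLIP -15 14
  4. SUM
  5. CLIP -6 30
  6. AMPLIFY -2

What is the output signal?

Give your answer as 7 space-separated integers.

Answer: 0 -10 -4 -2 12 8 12

Derivation:
Input: [-5, 3, 1, 8, -3, 2, -4]
Stage 1 (DELAY): [0, -5, 3, 1, 8, -3, 2] = [0, -5, 3, 1, 8, -3, 2] -> [0, -5, 3, 1, 8, -3, 2]
Stage 2 (AMPLIFY -1): 0*-1=0, -5*-1=5, 3*-1=-3, 1*-1=-1, 8*-1=-8, -3*-1=3, 2*-1=-2 -> [0, 5, -3, -1, -8, 3, -2]
Stage 3 (CLIP -15 14): clip(0,-15,14)=0, clip(5,-15,14)=5, clip(-3,-15,14)=-3, clip(-1,-15,14)=-1, clip(-8,-15,14)=-8, clip(3,-15,14)=3, clip(-2,-15,14)=-2 -> [0, 5, -3, -1, -8, 3, -2]
Stage 4 (SUM): sum[0..0]=0, sum[0..1]=5, sum[0..2]=2, sum[0..3]=1, sum[0..4]=-7, sum[0..5]=-4, sum[0..6]=-6 -> [0, 5, 2, 1, -7, -4, -6]
Stage 5 (CLIP -6 30): clip(0,-6,30)=0, clip(5,-6,30)=5, clip(2,-6,30)=2, clip(1,-6,30)=1, clip(-7,-6,30)=-6, clip(-4,-6,30)=-4, clip(-6,-6,30)=-6 -> [0, 5, 2, 1, -6, -4, -6]
Stage 6 (AMPLIFY -2): 0*-2=0, 5*-2=-10, 2*-2=-4, 1*-2=-2, -6*-2=12, -4*-2=8, -6*-2=12 -> [0, -10, -4, -2, 12, 8, 12]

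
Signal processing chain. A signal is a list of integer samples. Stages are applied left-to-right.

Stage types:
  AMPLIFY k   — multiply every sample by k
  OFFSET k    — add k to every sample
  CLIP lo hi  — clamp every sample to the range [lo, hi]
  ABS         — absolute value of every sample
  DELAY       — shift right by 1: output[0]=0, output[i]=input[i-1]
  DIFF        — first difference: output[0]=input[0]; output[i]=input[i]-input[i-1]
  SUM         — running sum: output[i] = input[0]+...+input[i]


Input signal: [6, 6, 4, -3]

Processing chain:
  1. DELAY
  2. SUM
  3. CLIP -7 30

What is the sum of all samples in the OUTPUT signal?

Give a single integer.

Input: [6, 6, 4, -3]
Stage 1 (DELAY): [0, 6, 6, 4] = [0, 6, 6, 4] -> [0, 6, 6, 4]
Stage 2 (SUM): sum[0..0]=0, sum[0..1]=6, sum[0..2]=12, sum[0..3]=16 -> [0, 6, 12, 16]
Stage 3 (CLIP -7 30): clip(0,-7,30)=0, clip(6,-7,30)=6, clip(12,-7,30)=12, clip(16,-7,30)=16 -> [0, 6, 12, 16]
Output sum: 34

Answer: 34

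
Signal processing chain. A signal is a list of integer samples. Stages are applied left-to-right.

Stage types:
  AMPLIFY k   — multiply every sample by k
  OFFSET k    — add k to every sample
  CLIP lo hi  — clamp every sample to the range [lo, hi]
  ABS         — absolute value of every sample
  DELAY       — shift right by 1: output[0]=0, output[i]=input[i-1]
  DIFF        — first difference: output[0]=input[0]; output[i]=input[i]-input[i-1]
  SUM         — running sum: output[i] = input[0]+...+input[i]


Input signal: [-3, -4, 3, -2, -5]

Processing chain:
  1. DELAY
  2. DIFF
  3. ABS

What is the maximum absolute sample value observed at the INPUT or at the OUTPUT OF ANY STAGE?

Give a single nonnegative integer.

Input: [-3, -4, 3, -2, -5] (max |s|=5)
Stage 1 (DELAY): [0, -3, -4, 3, -2] = [0, -3, -4, 3, -2] -> [0, -3, -4, 3, -2] (max |s|=4)
Stage 2 (DIFF): s[0]=0, -3-0=-3, -4--3=-1, 3--4=7, -2-3=-5 -> [0, -3, -1, 7, -5] (max |s|=7)
Stage 3 (ABS): |0|=0, |-3|=3, |-1|=1, |7|=7, |-5|=5 -> [0, 3, 1, 7, 5] (max |s|=7)
Overall max amplitude: 7

Answer: 7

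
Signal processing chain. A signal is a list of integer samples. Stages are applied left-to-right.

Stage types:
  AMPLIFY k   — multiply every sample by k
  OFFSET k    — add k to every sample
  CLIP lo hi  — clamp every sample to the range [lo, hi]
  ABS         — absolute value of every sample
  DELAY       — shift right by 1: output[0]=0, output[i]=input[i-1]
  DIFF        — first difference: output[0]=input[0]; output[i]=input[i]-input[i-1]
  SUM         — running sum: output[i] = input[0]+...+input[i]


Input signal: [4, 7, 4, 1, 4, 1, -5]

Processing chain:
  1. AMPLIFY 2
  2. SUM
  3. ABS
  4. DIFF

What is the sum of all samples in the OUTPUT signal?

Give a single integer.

Input: [4, 7, 4, 1, 4, 1, -5]
Stage 1 (AMPLIFY 2): 4*2=8, 7*2=14, 4*2=8, 1*2=2, 4*2=8, 1*2=2, -5*2=-10 -> [8, 14, 8, 2, 8, 2, -10]
Stage 2 (SUM): sum[0..0]=8, sum[0..1]=22, sum[0..2]=30, sum[0..3]=32, sum[0..4]=40, sum[0..5]=42, sum[0..6]=32 -> [8, 22, 30, 32, 40, 42, 32]
Stage 3 (ABS): |8|=8, |22|=22, |30|=30, |32|=32, |40|=40, |42|=42, |32|=32 -> [8, 22, 30, 32, 40, 42, 32]
Stage 4 (DIFF): s[0]=8, 22-8=14, 30-22=8, 32-30=2, 40-32=8, 42-40=2, 32-42=-10 -> [8, 14, 8, 2, 8, 2, -10]
Output sum: 32

Answer: 32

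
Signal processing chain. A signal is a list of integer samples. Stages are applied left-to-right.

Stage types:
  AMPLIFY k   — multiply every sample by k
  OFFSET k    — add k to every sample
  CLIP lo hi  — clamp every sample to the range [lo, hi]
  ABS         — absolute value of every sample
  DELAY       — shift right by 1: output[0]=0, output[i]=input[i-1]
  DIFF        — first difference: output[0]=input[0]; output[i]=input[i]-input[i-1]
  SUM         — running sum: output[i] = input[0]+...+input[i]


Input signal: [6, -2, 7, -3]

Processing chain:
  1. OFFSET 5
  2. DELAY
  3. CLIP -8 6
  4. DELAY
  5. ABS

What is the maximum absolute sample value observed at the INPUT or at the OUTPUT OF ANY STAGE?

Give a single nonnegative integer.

Input: [6, -2, 7, -3] (max |s|=7)
Stage 1 (OFFSET 5): 6+5=11, -2+5=3, 7+5=12, -3+5=2 -> [11, 3, 12, 2] (max |s|=12)
Stage 2 (DELAY): [0, 11, 3, 12] = [0, 11, 3, 12] -> [0, 11, 3, 12] (max |s|=12)
Stage 3 (CLIP -8 6): clip(0,-8,6)=0, clip(11,-8,6)=6, clip(3,-8,6)=3, clip(12,-8,6)=6 -> [0, 6, 3, 6] (max |s|=6)
Stage 4 (DELAY): [0, 0, 6, 3] = [0, 0, 6, 3] -> [0, 0, 6, 3] (max |s|=6)
Stage 5 (ABS): |0|=0, |0|=0, |6|=6, |3|=3 -> [0, 0, 6, 3] (max |s|=6)
Overall max amplitude: 12

Answer: 12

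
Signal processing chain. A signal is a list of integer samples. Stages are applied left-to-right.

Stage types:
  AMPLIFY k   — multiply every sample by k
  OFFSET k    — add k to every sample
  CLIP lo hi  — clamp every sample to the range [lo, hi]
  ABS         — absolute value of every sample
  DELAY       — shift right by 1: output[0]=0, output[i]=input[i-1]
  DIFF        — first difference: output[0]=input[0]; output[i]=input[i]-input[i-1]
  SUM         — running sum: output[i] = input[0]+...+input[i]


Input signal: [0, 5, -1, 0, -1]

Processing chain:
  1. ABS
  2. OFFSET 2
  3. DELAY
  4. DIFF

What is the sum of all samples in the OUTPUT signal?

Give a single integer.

Answer: 2

Derivation:
Input: [0, 5, -1, 0, -1]
Stage 1 (ABS): |0|=0, |5|=5, |-1|=1, |0|=0, |-1|=1 -> [0, 5, 1, 0, 1]
Stage 2 (OFFSET 2): 0+2=2, 5+2=7, 1+2=3, 0+2=2, 1+2=3 -> [2, 7, 3, 2, 3]
Stage 3 (DELAY): [0, 2, 7, 3, 2] = [0, 2, 7, 3, 2] -> [0, 2, 7, 3, 2]
Stage 4 (DIFF): s[0]=0, 2-0=2, 7-2=5, 3-7=-4, 2-3=-1 -> [0, 2, 5, -4, -1]
Output sum: 2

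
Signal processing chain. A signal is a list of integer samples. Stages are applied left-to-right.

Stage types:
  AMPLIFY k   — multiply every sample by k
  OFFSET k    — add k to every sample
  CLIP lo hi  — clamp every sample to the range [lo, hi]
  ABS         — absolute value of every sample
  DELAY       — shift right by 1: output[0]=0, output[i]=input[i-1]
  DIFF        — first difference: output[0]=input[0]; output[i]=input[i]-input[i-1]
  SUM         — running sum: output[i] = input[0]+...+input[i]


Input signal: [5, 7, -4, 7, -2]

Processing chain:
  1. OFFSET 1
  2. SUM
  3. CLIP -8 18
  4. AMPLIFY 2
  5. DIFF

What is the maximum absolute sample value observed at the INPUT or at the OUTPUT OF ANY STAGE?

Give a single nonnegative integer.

Answer: 36

Derivation:
Input: [5, 7, -4, 7, -2] (max |s|=7)
Stage 1 (OFFSET 1): 5+1=6, 7+1=8, -4+1=-3, 7+1=8, -2+1=-1 -> [6, 8, -3, 8, -1] (max |s|=8)
Stage 2 (SUM): sum[0..0]=6, sum[0..1]=14, sum[0..2]=11, sum[0..3]=19, sum[0..4]=18 -> [6, 14, 11, 19, 18] (max |s|=19)
Stage 3 (CLIP -8 18): clip(6,-8,18)=6, clip(14,-8,18)=14, clip(11,-8,18)=11, clip(19,-8,18)=18, clip(18,-8,18)=18 -> [6, 14, 11, 18, 18] (max |s|=18)
Stage 4 (AMPLIFY 2): 6*2=12, 14*2=28, 11*2=22, 18*2=36, 18*2=36 -> [12, 28, 22, 36, 36] (max |s|=36)
Stage 5 (DIFF): s[0]=12, 28-12=16, 22-28=-6, 36-22=14, 36-36=0 -> [12, 16, -6, 14, 0] (max |s|=16)
Overall max amplitude: 36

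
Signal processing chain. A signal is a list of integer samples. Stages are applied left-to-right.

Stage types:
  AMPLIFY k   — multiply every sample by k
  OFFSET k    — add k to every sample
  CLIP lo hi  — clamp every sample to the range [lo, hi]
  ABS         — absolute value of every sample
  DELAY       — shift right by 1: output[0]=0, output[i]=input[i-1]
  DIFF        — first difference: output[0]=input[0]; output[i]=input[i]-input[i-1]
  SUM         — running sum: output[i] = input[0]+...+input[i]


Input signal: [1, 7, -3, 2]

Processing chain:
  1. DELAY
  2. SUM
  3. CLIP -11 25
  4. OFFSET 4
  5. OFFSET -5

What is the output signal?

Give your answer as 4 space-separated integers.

Input: [1, 7, -3, 2]
Stage 1 (DELAY): [0, 1, 7, -3] = [0, 1, 7, -3] -> [0, 1, 7, -3]
Stage 2 (SUM): sum[0..0]=0, sum[0..1]=1, sum[0..2]=8, sum[0..3]=5 -> [0, 1, 8, 5]
Stage 3 (CLIP -11 25): clip(0,-11,25)=0, clip(1,-11,25)=1, clip(8,-11,25)=8, clip(5,-11,25)=5 -> [0, 1, 8, 5]
Stage 4 (OFFSET 4): 0+4=4, 1+4=5, 8+4=12, 5+4=9 -> [4, 5, 12, 9]
Stage 5 (OFFSET -5): 4+-5=-1, 5+-5=0, 12+-5=7, 9+-5=4 -> [-1, 0, 7, 4]

Answer: -1 0 7 4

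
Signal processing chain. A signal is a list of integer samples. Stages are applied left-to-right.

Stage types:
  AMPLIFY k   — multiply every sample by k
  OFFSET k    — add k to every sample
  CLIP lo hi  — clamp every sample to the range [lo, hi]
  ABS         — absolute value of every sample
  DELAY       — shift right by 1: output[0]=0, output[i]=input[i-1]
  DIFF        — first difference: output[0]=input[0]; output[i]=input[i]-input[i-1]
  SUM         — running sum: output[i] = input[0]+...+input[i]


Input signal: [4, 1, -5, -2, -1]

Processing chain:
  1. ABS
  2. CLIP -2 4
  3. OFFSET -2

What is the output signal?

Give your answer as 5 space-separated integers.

Answer: 2 -1 2 0 -1

Derivation:
Input: [4, 1, -5, -2, -1]
Stage 1 (ABS): |4|=4, |1|=1, |-5|=5, |-2|=2, |-1|=1 -> [4, 1, 5, 2, 1]
Stage 2 (CLIP -2 4): clip(4,-2,4)=4, clip(1,-2,4)=1, clip(5,-2,4)=4, clip(2,-2,4)=2, clip(1,-2,4)=1 -> [4, 1, 4, 2, 1]
Stage 3 (OFFSET -2): 4+-2=2, 1+-2=-1, 4+-2=2, 2+-2=0, 1+-2=-1 -> [2, -1, 2, 0, -1]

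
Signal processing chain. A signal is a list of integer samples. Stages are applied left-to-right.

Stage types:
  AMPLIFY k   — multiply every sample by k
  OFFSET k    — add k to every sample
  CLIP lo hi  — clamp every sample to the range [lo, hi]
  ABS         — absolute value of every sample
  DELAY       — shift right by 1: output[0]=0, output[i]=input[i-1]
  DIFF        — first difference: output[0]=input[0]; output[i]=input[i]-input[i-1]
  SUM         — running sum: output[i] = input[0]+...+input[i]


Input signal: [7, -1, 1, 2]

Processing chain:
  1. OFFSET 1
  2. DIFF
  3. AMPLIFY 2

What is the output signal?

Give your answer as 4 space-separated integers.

Answer: 16 -16 4 2

Derivation:
Input: [7, -1, 1, 2]
Stage 1 (OFFSET 1): 7+1=8, -1+1=0, 1+1=2, 2+1=3 -> [8, 0, 2, 3]
Stage 2 (DIFF): s[0]=8, 0-8=-8, 2-0=2, 3-2=1 -> [8, -8, 2, 1]
Stage 3 (AMPLIFY 2): 8*2=16, -8*2=-16, 2*2=4, 1*2=2 -> [16, -16, 4, 2]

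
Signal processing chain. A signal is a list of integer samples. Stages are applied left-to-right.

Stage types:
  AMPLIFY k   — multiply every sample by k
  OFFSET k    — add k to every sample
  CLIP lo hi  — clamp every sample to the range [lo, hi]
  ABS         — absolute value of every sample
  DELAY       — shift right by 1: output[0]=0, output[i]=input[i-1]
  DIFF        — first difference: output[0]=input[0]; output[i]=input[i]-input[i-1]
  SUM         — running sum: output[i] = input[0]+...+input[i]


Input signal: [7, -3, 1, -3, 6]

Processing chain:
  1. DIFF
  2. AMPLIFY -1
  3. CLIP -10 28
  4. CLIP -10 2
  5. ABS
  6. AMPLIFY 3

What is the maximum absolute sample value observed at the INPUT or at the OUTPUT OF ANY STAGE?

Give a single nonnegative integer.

Answer: 27

Derivation:
Input: [7, -3, 1, -3, 6] (max |s|=7)
Stage 1 (DIFF): s[0]=7, -3-7=-10, 1--3=4, -3-1=-4, 6--3=9 -> [7, -10, 4, -4, 9] (max |s|=10)
Stage 2 (AMPLIFY -1): 7*-1=-7, -10*-1=10, 4*-1=-4, -4*-1=4, 9*-1=-9 -> [-7, 10, -4, 4, -9] (max |s|=10)
Stage 3 (CLIP -10 28): clip(-7,-10,28)=-7, clip(10,-10,28)=10, clip(-4,-10,28)=-4, clip(4,-10,28)=4, clip(-9,-10,28)=-9 -> [-7, 10, -4, 4, -9] (max |s|=10)
Stage 4 (CLIP -10 2): clip(-7,-10,2)=-7, clip(10,-10,2)=2, clip(-4,-10,2)=-4, clip(4,-10,2)=2, clip(-9,-10,2)=-9 -> [-7, 2, -4, 2, -9] (max |s|=9)
Stage 5 (ABS): |-7|=7, |2|=2, |-4|=4, |2|=2, |-9|=9 -> [7, 2, 4, 2, 9] (max |s|=9)
Stage 6 (AMPLIFY 3): 7*3=21, 2*3=6, 4*3=12, 2*3=6, 9*3=27 -> [21, 6, 12, 6, 27] (max |s|=27)
Overall max amplitude: 27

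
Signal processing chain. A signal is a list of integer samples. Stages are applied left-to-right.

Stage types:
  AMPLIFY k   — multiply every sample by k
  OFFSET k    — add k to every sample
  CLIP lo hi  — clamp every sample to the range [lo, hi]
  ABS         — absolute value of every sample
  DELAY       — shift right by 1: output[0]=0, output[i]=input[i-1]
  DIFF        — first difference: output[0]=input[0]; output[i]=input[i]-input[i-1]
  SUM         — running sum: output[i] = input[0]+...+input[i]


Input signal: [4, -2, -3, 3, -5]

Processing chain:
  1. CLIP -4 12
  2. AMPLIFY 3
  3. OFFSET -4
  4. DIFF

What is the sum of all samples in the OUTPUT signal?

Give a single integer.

Answer: -16

Derivation:
Input: [4, -2, -3, 3, -5]
Stage 1 (CLIP -4 12): clip(4,-4,12)=4, clip(-2,-4,12)=-2, clip(-3,-4,12)=-3, clip(3,-4,12)=3, clip(-5,-4,12)=-4 -> [4, -2, -3, 3, -4]
Stage 2 (AMPLIFY 3): 4*3=12, -2*3=-6, -3*3=-9, 3*3=9, -4*3=-12 -> [12, -6, -9, 9, -12]
Stage 3 (OFFSET -4): 12+-4=8, -6+-4=-10, -9+-4=-13, 9+-4=5, -12+-4=-16 -> [8, -10, -13, 5, -16]
Stage 4 (DIFF): s[0]=8, -10-8=-18, -13--10=-3, 5--13=18, -16-5=-21 -> [8, -18, -3, 18, -21]
Output sum: -16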